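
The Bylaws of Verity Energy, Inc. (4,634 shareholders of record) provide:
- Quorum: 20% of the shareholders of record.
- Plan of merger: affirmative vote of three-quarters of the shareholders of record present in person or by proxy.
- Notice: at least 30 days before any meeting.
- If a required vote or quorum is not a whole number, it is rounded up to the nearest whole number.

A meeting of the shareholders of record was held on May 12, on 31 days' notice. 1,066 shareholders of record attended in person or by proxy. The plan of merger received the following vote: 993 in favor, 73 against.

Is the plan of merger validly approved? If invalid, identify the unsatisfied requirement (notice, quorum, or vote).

Notice: 31 days given; 30 required. Satisfied.
Quorum: 20% of 4,634 = 926.80, rounded up to 927; 1,066 present. Satisfied.
Vote: requires three-fourths of those present (1,066); 3/4 of 1066 = 799.50, rounded up to 800, so 800 needed; 993 in favor. Satisfied.

Valid — all requirements satisfied.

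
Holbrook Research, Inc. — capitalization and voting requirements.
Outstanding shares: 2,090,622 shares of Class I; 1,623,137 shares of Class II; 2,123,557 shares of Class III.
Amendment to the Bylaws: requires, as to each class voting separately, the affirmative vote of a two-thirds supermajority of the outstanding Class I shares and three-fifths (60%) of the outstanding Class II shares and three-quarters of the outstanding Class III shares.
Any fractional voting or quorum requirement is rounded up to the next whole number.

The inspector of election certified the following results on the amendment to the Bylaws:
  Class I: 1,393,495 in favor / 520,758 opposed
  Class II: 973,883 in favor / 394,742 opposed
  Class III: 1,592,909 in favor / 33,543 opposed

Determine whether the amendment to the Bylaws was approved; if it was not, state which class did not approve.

Class I: 2/3 of 2090622 = 1393748; 1,393,748 required, 1,393,495 in favor — not approved.
Class II: 3/5 of 1623137 = 973882.20, rounded up to 973883; 973,883 required, 973,883 in favor — approved.
Class III: 3/4 of 2123557 = 1592667.75, rounded up to 1592668; 1,592,668 required, 1,592,909 in favor — approved.

Not approved — the Class I shares did not give the required vote.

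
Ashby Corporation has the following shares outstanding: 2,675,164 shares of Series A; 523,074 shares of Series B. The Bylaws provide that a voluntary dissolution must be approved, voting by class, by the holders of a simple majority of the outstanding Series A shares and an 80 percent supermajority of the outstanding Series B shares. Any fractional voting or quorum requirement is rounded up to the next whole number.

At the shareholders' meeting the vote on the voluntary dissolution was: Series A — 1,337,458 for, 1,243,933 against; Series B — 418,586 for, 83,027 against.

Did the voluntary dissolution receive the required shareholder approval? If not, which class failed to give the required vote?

Series A: a majority of 2675164 is 1337583; 1,337,583 required, 1,337,458 in favor — not approved.
Series B: 4/5 of 523074 = 418459.20, rounded up to 418460; 418,460 required, 418,586 in favor — approved.

Not approved — the Series A shares did not give the required vote.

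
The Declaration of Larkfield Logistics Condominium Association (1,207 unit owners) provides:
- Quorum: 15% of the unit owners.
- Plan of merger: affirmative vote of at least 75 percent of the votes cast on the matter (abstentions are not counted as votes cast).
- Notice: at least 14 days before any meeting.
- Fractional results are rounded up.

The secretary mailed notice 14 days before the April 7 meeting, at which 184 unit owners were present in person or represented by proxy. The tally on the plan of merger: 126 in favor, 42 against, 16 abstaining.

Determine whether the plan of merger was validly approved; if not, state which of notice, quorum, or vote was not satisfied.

Notice: 14 days given; 14 required. Satisfied.
Quorum: 15% of 1,207 = 181.05, rounded up to 182; 184 present. Satisfied.
Vote: requires three-fourths of the votes cast (184 − 16 abstaining = 168); 3/4 of 168 = 126, so 126 needed; 126 in favor. Satisfied.

Valid — all requirements satisfied.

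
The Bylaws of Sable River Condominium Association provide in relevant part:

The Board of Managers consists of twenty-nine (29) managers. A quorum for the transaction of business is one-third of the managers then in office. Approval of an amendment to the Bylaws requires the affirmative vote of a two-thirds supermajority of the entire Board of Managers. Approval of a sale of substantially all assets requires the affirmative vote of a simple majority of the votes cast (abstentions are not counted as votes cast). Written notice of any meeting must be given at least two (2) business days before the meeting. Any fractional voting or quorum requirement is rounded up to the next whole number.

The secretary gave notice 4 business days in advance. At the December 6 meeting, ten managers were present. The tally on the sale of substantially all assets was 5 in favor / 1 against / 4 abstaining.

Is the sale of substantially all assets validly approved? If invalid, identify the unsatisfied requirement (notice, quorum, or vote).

Valid — all requirements satisfied.

Notice: 4 business days given; 2 required (4 ≥ 2). Satisfied.
Quorum: 10 present; quorum is 10. Satisfied.
Vote: the sale of substantially all assets requires a majority of the votes cast (10 present − 4 abstaining = 6). A majority of 6 is 4, so 4 affirmative votes are needed; 5 voted in favor. Satisfied.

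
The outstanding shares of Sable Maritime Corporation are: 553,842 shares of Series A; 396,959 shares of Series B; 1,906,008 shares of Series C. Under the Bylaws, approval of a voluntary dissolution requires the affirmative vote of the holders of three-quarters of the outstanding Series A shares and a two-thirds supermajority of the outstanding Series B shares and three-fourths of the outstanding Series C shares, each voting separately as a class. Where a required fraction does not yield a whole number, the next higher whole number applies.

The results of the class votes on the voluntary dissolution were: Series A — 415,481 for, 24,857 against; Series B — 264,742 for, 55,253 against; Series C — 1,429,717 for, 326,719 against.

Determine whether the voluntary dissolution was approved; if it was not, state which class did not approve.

Series A: 3/4 of 553842 = 415381.50, rounded up to 415382; 415,382 required, 415,481 in favor — approved.
Series B: 2/3 of 396959 = 264639.33, rounded up to 264640; 264,640 required, 264,742 in favor — approved.
Series C: 3/4 of 1906008 = 1429506; 1,429,506 required, 1,429,717 in favor — approved.

Approved — every class gave the required vote.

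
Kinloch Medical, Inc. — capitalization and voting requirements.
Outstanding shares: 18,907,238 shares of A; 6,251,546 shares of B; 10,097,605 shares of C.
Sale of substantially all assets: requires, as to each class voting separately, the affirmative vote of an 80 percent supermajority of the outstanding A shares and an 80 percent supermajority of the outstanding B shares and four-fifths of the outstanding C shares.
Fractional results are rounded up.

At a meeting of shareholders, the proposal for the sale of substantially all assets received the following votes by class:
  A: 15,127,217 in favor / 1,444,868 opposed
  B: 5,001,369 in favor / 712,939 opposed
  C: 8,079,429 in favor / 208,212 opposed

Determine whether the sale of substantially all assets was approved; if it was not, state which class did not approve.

Approved — every class gave the required vote.

A: 4/5 of 18907238 = 15125790.40, rounded up to 15125791; 15,125,791 required, 15,127,217 in favor — approved.
B: 4/5 of 6251546 = 5001236.80, rounded up to 5001237; 5,001,237 required, 5,001,369 in favor — approved.
C: 4/5 of 10097605 = 8078084; 8,078,084 required, 8,079,429 in favor — approved.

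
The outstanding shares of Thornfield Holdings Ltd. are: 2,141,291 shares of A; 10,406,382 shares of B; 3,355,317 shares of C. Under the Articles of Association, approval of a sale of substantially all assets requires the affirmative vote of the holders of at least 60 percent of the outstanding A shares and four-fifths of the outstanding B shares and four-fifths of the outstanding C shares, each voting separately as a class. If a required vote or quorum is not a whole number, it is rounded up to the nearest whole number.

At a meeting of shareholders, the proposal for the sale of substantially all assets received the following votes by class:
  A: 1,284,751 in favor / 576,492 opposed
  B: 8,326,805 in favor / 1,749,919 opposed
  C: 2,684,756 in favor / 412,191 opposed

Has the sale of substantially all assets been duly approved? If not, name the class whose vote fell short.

A: 3/5 of 2141291 = 1284774.60, rounded up to 1284775; 1,284,775 required, 1,284,751 in favor — not approved.
B: 4/5 of 10406382 = 8325105.60, rounded up to 8325106; 8,325,106 required, 8,326,805 in favor — approved.
C: 4/5 of 3355317 = 2684253.60, rounded up to 2684254; 2,684,254 required, 2,684,756 in favor — approved.

Not approved — the A shares did not give the required vote.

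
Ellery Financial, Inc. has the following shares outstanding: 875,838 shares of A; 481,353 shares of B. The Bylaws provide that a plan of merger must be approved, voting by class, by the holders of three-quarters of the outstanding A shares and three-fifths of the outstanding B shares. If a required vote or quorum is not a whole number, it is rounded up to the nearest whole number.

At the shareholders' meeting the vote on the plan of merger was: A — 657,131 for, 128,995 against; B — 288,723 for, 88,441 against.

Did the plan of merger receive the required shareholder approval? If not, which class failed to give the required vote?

Not approved — the B shares did not give the required vote.

A: 3/4 of 875838 = 656878.50, rounded up to 656879; 656,879 required, 657,131 in favor — approved.
B: 3/5 of 481353 = 288811.80, rounded up to 288812; 288,812 required, 288,723 in favor — not approved.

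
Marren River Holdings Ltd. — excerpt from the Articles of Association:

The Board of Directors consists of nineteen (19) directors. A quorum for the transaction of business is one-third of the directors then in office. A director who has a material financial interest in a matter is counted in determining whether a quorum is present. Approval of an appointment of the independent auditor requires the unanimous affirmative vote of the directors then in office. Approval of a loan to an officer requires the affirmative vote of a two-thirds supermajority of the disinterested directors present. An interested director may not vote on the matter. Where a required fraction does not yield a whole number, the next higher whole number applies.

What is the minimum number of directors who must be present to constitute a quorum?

7

1/3 of 19 = 6.33, rounded up to 7.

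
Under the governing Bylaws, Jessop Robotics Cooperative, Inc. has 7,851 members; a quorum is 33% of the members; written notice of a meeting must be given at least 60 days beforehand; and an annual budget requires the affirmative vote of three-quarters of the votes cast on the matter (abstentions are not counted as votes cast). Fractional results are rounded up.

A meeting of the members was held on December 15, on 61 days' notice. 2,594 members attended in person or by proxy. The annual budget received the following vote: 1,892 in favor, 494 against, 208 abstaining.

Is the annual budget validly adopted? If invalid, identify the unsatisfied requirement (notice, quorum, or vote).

Valid — all requirements satisfied.

Notice: 61 days given; 60 required. Satisfied.
Quorum: 33% of 7,851 = 2,590.83, rounded up to 2,591; 2,594 present. Satisfied.
Vote: requires three-fourths of the votes cast (2,594 − 208 abstaining = 2,386); 3/4 of 2386 = 1789.50, rounded up to 1790, so 1,790 needed; 1,892 in favor. Satisfied.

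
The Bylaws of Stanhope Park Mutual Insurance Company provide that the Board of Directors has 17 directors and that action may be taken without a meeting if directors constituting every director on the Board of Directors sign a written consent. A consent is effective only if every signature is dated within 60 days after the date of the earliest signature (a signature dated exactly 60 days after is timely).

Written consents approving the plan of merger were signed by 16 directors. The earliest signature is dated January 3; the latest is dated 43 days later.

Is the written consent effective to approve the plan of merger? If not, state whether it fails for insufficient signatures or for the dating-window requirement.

Not effective — insufficient signatures.

Signatures required: all of 17 — unanimous means all 17, so 17 needed; 16 signed. Insufficient.
Dating window: the latest signature is 43 days after the earliest; the limit is 60 days. Within the window.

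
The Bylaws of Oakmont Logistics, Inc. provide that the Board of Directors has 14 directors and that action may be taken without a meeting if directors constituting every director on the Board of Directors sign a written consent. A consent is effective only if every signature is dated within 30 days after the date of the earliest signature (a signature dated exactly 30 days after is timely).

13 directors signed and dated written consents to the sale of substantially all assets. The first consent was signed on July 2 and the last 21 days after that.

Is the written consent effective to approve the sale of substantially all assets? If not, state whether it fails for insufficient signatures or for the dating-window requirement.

Signatures required: the unanimous vote of 14 — unanimous means all 14, so 14 needed; 13 signed. Insufficient.
Dating window: the latest signature is 21 days after the earliest; the limit is 30 days. Within the window.

Not effective — insufficient signatures.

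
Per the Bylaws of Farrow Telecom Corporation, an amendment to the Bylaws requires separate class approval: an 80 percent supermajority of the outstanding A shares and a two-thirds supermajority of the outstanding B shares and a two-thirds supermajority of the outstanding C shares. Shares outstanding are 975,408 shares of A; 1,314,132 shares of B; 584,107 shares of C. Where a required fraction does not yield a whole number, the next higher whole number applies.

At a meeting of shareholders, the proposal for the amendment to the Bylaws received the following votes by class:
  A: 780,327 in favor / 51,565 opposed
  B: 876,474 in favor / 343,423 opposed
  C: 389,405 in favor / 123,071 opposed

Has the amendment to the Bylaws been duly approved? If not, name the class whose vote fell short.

A: 4/5 of 975408 = 780326.40, rounded up to 780327; 780,327 required, 780,327 in favor — approved.
B: 2/3 of 1314132 = 876088; 876,088 required, 876,474 in favor — approved.
C: 2/3 of 584107 = 389404.67, rounded up to 389405; 389,405 required, 389,405 in favor — approved.

Approved — every class gave the required vote.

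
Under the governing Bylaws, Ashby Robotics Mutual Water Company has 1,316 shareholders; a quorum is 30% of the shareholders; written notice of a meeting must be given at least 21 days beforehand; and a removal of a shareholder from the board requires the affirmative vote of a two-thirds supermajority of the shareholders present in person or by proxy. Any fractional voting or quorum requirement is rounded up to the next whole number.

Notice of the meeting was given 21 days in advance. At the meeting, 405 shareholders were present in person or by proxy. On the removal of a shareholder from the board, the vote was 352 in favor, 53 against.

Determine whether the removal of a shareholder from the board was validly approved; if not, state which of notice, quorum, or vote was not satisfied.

Valid — all requirements satisfied.

Notice: 21 days given; 21 required. Satisfied.
Quorum: 30% of 1,316 = 394.80, rounded up to 395; 405 present. Satisfied.
Vote: requires two-thirds of those present (405); 2/3 of 405 = 270, so 270 needed; 352 in favor. Satisfied.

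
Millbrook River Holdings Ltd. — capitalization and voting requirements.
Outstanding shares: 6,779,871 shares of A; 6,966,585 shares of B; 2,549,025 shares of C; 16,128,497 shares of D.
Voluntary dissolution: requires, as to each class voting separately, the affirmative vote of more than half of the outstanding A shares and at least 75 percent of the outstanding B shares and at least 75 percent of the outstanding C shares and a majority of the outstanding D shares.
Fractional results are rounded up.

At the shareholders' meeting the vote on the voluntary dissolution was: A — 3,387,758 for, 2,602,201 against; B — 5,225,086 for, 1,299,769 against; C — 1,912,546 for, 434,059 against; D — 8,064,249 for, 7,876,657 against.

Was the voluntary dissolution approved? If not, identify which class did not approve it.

Not approved — the A shares did not give the required vote.

A: a majority of 6779871 is 3389936; 3,389,936 required, 3,387,758 in favor — not approved.
B: 3/4 of 6966585 = 5224938.75, rounded up to 5224939; 5,224,939 required, 5,225,086 in favor — approved.
C: 3/4 of 2549025 = 1911768.75, rounded up to 1911769; 1,911,769 required, 1,912,546 in favor — approved.
D: a majority of 16128497 is 8064249; 8,064,249 required, 8,064,249 in favor — approved.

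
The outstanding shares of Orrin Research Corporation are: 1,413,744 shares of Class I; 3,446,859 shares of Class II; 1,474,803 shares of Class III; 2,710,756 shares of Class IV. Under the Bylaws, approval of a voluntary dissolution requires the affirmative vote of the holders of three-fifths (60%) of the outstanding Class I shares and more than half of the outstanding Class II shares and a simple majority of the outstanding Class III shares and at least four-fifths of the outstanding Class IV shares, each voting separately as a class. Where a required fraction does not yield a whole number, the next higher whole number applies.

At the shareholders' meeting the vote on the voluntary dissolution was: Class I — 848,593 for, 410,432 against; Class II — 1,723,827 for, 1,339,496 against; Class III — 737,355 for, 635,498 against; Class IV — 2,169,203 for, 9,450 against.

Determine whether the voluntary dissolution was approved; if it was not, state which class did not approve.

Not approved — the Class III shares did not give the required vote.

Class I: 3/5 of 1413744 = 848246.40, rounded up to 848247; 848,247 required, 848,593 in favor — approved.
Class II: a majority of 3446859 is 1723430; 1,723,430 required, 1,723,827 in favor — approved.
Class III: a majority of 1474803 is 737402; 737,402 required, 737,355 in favor — not approved.
Class IV: 4/5 of 2710756 = 2168604.80, rounded up to 2168605; 2,168,605 required, 2,169,203 in favor — approved.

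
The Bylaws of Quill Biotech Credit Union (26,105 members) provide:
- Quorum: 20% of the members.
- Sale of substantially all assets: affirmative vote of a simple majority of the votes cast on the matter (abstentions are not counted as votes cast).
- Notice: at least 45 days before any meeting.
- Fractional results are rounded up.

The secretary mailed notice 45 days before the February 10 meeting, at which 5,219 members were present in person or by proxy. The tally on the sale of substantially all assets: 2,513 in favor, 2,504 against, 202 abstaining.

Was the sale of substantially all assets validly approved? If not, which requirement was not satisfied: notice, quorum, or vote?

Invalid — quorum requirement not satisfied.

Notice: 45 days given; 45 required. Satisfied.
Quorum: 20% of 26,105 = 5,221; 5,219 present. Not satisfied.
Vote: requires a majority of the votes cast (5,219 − 202 abstaining = 5,017); a majority of 5017 is 2509, so 2,509 needed; 2,513 in favor. Satisfied.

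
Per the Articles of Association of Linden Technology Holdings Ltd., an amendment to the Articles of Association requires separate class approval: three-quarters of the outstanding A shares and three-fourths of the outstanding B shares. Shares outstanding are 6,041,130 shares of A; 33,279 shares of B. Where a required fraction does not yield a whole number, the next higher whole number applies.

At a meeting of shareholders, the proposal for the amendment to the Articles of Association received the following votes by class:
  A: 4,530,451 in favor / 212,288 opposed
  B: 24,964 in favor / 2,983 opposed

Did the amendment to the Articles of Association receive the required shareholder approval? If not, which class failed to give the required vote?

A: 3/4 of 6041130 = 4530847.50, rounded up to 4530848; 4,530,848 required, 4,530,451 in favor — not approved.
B: 3/4 of 33279 = 24959.25, rounded up to 24960; 24,960 required, 24,964 in favor — approved.

Not approved — the A shares did not give the required vote.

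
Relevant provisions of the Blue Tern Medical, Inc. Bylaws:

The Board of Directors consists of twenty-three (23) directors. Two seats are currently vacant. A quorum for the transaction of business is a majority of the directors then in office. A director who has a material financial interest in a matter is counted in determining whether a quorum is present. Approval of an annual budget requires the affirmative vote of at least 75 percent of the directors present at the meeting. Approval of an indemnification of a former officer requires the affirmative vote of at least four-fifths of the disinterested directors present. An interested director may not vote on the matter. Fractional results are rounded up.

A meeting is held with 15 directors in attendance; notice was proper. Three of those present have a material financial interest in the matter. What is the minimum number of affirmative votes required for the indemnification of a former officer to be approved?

10

The indemnification of a former officer requires four-fifths of the disinterested directors present (15 − 3 = 12).
4/5 of 12 = 9.60, rounded up to 10.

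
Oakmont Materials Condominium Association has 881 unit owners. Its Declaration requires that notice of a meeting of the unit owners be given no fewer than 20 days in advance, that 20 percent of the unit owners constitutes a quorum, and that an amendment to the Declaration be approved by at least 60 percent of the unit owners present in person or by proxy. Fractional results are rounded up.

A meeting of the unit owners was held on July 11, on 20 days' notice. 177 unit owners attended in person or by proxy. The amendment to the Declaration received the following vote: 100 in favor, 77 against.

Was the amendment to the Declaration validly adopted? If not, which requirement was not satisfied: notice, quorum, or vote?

Invalid — vote requirement not satisfied.

Notice: 20 days given; 20 required. Satisfied.
Quorum: 20% of 881 = 176.20, rounded up to 177; 177 present. Satisfied.
Vote: requires three-fifths of those present (177); 3/5 of 177 = 106.20, rounded up to 107, so 107 needed; 100 in favor. Not satisfied.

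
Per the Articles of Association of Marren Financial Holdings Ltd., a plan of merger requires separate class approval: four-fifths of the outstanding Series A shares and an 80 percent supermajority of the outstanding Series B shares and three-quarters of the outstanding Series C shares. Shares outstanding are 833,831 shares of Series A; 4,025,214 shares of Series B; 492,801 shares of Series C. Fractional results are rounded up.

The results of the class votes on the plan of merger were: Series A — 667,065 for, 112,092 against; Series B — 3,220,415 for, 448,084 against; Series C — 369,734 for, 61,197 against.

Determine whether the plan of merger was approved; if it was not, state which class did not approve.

Series A: 4/5 of 833831 = 667064.80, rounded up to 667065; 667,065 required, 667,065 in favor — approved.
Series B: 4/5 of 4025214 = 3220171.20, rounded up to 3220172; 3,220,172 required, 3,220,415 in favor — approved.
Series C: 3/4 of 492801 = 369600.75, rounded up to 369601; 369,601 required, 369,734 in favor — approved.

Approved — every class gave the required vote.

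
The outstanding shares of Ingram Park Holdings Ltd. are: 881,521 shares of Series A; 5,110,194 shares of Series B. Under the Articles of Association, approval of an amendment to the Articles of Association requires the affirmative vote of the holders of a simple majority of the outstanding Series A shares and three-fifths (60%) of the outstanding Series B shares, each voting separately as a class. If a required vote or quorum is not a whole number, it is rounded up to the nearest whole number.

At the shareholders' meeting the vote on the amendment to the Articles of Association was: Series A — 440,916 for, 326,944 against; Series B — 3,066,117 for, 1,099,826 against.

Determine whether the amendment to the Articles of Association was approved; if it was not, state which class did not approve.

Approved — every class gave the required vote.

Series A: a majority of 881521 is 440761; 440,761 required, 440,916 in favor — approved.
Series B: 3/5 of 5110194 = 3066116.40, rounded up to 3066117; 3,066,117 required, 3,066,117 in favor — approved.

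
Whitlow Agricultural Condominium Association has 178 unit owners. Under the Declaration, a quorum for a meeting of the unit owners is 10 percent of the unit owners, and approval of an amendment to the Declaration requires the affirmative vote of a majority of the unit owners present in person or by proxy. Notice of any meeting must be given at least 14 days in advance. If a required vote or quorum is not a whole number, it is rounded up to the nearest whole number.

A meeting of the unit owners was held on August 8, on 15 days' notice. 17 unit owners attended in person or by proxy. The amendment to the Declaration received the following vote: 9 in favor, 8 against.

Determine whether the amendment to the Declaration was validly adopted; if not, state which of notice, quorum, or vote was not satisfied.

Invalid — quorum requirement not satisfied.

Notice: 15 days given; 14 required. Satisfied.
Quorum: 10% of 178 = 17.80, rounded up to 18; 17 present. Not satisfied.
Vote: requires a majority of those present (17); a majority of 17 is 9, so 9 needed; 9 in favor. Satisfied.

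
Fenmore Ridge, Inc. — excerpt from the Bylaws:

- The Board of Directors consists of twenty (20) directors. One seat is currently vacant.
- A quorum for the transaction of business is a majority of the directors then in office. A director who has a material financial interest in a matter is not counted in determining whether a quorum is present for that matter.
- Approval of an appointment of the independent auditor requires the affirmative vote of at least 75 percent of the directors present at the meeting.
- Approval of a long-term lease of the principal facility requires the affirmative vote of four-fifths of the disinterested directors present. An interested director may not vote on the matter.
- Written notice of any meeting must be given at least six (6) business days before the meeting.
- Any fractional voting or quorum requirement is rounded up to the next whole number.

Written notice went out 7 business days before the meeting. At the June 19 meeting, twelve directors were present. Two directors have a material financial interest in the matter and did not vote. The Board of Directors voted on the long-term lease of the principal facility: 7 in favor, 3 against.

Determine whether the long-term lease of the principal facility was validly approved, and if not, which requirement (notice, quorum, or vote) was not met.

Invalid — vote requirement not satisfied.

Notice: 7 business days given; 6 required (7 ≥ 6). Satisfied.
Quorum: 12 present, but the 2 interested directors do not count, leaving 10. Quorum is 10. Satisfied.
Vote: the long-term lease of the principal facility requires four-fifths of the disinterested directors present (12 − 2 = 10). 4/5 of 10 = 8, so 8 affirmative votes are needed; 7 voted in favor. Not satisfied.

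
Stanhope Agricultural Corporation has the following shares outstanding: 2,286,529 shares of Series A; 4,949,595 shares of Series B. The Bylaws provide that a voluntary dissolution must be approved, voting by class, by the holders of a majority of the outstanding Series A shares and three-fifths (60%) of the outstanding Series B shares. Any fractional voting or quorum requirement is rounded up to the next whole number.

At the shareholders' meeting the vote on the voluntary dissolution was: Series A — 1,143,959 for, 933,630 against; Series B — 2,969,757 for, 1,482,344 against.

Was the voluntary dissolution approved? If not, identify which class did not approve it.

Approved — every class gave the required vote.

Series A: a majority of 2286529 is 1143265; 1,143,265 required, 1,143,959 in favor — approved.
Series B: 3/5 of 4949595 = 2969757; 2,969,757 required, 2,969,757 in favor — approved.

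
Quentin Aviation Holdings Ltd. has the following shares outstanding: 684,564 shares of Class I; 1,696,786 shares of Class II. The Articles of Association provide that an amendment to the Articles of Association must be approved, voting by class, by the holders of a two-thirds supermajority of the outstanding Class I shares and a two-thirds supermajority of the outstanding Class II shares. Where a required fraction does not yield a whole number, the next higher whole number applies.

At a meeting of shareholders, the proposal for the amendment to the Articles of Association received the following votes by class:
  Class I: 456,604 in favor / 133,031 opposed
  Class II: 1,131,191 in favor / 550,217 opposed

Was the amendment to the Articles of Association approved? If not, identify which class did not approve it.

Approved — every class gave the required vote.

Class I: 2/3 of 684564 = 456376; 456,376 required, 456,604 in favor — approved.
Class II: 2/3 of 1696786 = 1131190.67, rounded up to 1131191; 1,131,191 required, 1,131,191 in favor — approved.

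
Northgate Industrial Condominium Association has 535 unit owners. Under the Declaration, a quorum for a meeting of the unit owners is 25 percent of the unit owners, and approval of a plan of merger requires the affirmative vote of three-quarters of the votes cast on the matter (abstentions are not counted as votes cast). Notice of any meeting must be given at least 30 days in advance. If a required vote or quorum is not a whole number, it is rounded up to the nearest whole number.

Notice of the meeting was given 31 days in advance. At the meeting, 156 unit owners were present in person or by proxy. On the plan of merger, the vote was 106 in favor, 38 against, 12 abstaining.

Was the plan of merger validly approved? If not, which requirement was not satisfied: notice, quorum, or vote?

Invalid — vote requirement not satisfied.

Notice: 31 days given; 30 required. Satisfied.
Quorum: 25% of 535 = 133.75, rounded up to 134; 156 present. Satisfied.
Vote: requires three-fourths of the votes cast (156 − 12 abstaining = 144); 3/4 of 144 = 108, so 108 needed; 106 in favor. Not satisfied.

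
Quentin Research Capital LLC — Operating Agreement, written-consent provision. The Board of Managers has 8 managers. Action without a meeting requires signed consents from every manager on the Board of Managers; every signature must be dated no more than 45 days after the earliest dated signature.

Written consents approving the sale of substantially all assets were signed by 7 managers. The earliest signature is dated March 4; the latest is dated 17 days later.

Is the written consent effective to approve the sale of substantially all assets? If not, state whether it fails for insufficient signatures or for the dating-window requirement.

Not effective — insufficient signatures.

Signatures required: the unanimous vote of 8 — unanimous means all 8, so 8 needed; 7 signed. Insufficient.
Dating window: the latest signature is 17 days after the earliest; the limit is 45 days. Within the window.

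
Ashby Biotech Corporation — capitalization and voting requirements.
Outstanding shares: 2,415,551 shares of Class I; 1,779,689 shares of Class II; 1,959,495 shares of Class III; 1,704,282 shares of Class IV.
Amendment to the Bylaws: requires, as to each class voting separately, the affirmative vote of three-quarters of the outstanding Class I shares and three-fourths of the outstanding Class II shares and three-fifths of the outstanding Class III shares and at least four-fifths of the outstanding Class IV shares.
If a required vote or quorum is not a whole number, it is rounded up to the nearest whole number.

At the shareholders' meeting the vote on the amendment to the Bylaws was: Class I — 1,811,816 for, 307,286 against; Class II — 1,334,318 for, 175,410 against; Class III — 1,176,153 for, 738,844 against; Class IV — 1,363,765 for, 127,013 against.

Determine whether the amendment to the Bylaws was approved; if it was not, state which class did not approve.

Class I: 3/4 of 2415551 = 1811663.25, rounded up to 1811664; 1,811,664 required, 1,811,816 in favor — approved.
Class II: 3/4 of 1779689 = 1334766.75, rounded up to 1334767; 1,334,767 required, 1,334,318 in favor — not approved.
Class III: 3/5 of 1959495 = 1175697; 1,175,697 required, 1,176,153 in favor — approved.
Class IV: 4/5 of 1704282 = 1363425.60, rounded up to 1363426; 1,363,426 required, 1,363,765 in favor — approved.

Not approved — the Class II shares did not give the required vote.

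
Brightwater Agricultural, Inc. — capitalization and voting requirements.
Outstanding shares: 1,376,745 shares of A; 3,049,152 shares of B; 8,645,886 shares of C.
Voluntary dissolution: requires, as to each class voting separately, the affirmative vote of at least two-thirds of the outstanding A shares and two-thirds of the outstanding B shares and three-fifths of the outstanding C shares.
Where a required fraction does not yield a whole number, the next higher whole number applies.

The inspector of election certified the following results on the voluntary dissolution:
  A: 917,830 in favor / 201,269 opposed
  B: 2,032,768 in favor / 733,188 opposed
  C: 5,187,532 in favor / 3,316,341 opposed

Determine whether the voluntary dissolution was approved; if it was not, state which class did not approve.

Approved — every class gave the required vote.

A: 2/3 of 1376745 = 917830; 917,830 required, 917,830 in favor — approved.
B: 2/3 of 3049152 = 2032768; 2,032,768 required, 2,032,768 in favor — approved.
C: 3/5 of 8645886 = 5187531.60, rounded up to 5187532; 5,187,532 required, 5,187,532 in favor — approved.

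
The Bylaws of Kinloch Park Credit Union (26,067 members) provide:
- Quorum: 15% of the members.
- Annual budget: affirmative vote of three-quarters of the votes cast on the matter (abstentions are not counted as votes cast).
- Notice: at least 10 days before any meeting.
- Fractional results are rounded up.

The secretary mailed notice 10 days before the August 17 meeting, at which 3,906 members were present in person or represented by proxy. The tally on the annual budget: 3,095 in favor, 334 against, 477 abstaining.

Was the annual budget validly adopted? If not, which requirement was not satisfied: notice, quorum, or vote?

Invalid — quorum requirement not satisfied.

Notice: 10 days given; 10 required. Satisfied.
Quorum: 15% of 26,067 = 3,910.05, rounded up to 3,911; 3,906 present. Not satisfied.
Vote: requires three-fourths of the votes cast (3,906 − 477 abstaining = 3,429); 3/4 of 3429 = 2571.75, rounded up to 2572, so 2,572 needed; 3,095 in favor. Satisfied.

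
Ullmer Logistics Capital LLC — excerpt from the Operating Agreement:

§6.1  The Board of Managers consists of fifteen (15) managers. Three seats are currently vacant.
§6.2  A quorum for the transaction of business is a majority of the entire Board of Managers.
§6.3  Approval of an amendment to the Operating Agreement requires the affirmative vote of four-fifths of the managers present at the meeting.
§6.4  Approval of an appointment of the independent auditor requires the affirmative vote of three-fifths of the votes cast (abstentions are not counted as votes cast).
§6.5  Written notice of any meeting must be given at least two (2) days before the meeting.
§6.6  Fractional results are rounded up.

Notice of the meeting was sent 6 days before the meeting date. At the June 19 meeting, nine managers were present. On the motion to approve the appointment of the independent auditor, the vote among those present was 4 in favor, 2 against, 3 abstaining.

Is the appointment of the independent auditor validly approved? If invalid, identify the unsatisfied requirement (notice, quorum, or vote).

Notice: 6 days given; 2 required (6 ≥ 2). Satisfied.
Quorum: 9 present; quorum is 8. Satisfied.
Vote: the appointment of the independent auditor requires three-fifths of the votes cast (9 present − 3 abstaining = 6). 3/5 of 6 = 3.60, rounded up to 4, so 4 affirmative votes are needed; 4 voted in favor. Satisfied.

Valid — all requirements satisfied.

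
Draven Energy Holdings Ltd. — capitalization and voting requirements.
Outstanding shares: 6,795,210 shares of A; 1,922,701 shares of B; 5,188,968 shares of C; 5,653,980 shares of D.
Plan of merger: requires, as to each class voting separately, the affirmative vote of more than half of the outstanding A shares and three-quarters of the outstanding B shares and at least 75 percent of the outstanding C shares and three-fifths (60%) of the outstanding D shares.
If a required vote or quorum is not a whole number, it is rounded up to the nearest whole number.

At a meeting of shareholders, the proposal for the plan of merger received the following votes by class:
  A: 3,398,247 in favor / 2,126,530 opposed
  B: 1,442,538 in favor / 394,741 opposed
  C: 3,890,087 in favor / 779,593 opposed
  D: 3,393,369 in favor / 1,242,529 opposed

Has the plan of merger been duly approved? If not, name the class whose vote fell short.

A: a majority of 6795210 is 3397606; 3,397,606 required, 3,398,247 in favor — approved.
B: 3/4 of 1922701 = 1442025.75, rounded up to 1442026; 1,442,026 required, 1,442,538 in favor — approved.
C: 3/4 of 5188968 = 3891726; 3,891,726 required, 3,890,087 in favor — not approved.
D: 3/5 of 5653980 = 3392388; 3,392,388 required, 3,393,369 in favor — approved.

Not approved — the C shares did not give the required vote.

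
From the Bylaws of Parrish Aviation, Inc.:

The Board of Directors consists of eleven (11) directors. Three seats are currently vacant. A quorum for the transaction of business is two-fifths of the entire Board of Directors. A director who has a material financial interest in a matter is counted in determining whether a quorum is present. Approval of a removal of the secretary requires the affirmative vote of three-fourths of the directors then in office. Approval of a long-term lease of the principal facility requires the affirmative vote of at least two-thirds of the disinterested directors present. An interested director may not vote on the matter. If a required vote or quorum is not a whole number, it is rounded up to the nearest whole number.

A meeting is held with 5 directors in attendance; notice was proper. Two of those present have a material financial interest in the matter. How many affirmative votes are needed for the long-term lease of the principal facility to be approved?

The long-term lease of the principal facility requires two-thirds of the disinterested directors present (5 − 2 = 3).
2/3 of 3 = 2.

2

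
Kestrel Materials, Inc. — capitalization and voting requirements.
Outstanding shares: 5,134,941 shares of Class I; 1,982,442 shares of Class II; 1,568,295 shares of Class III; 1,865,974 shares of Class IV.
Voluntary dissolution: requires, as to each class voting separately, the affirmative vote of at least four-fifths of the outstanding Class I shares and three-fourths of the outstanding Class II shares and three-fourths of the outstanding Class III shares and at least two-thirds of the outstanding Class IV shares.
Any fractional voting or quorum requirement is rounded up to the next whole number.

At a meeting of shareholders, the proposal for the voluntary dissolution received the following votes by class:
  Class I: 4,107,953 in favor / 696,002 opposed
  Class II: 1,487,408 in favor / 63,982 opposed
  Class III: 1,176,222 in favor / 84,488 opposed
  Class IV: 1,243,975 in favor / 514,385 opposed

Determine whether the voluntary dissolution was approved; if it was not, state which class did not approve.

Not approved — the Class IV shares did not give the required vote.

Class I: 4/5 of 5134941 = 4107952.80, rounded up to 4107953; 4,107,953 required, 4,107,953 in favor — approved.
Class II: 3/4 of 1982442 = 1486831.50, rounded up to 1486832; 1,486,832 required, 1,487,408 in favor — approved.
Class III: 3/4 of 1568295 = 1176221.25, rounded up to 1176222; 1,176,222 required, 1,176,222 in favor — approved.
Class IV: 2/3 of 1865974 = 1243982.67, rounded up to 1243983; 1,243,983 required, 1,243,975 in favor — not approved.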